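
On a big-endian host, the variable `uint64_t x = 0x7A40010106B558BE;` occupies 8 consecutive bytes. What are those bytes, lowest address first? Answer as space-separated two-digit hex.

Split into bytes (most-significant first): 7A 40 01 01 06 B5 58 BE.
In big-endian order the high byte comes first in memory.
So the memory order matches the most-significant-first order: 7A 40 01 01 06 B5 58 BE.

7A 40 01 01 06 B5 58 BE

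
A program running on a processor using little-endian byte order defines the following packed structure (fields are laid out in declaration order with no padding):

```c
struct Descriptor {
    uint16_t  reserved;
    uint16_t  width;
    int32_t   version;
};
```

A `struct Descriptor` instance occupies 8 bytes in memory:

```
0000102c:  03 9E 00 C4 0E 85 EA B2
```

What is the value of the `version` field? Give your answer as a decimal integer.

`version` follows `reserved` (2 B), `width` (2 B), so it starts at offset 2 + 2 = 4 and occupies 4 bytes.
Bytes at offsets 4..7: 0E 85 EA B2.
In little-endian order the low byte comes first in memory.
Reassemble most-significant byte first: B2 EA 85 0E → 0xB2EA850E.
Top bit is set, so as a signed 32-bit value this is 0xB2EA850E − 2^32 = -1293253362.

-1293253362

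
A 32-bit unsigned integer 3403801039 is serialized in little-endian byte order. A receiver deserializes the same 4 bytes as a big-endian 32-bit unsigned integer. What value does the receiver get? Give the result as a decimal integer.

3487687114

3403801039 in 32-bit hexadecimal is 0xCAE1E1CF.
Stored little-endian, the bytes at ascending addresses are CF E1 E1 CA.
Read back as big-endian, the last byte is least significant, giving 0xCFE1E1CA.
0xCFE1E1CA = 3487687114.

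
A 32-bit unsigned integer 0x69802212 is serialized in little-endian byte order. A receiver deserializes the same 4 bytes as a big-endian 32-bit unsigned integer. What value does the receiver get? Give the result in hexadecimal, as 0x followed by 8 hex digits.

0x12228069

Stored little-endian, the bytes at ascending addresses are 12 22 80 69.
Read back as big-endian, the last byte is least significant, giving 0x12228069.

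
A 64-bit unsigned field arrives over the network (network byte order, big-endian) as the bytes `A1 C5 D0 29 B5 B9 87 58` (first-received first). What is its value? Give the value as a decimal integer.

Big-endian: lowest address holds the most-significant byte.
The bytes are already most-significant first: 0xA1C5D029B5B98758.
0xA1C5D029B5B98758 = 11656952088079468376.

11656952088079468376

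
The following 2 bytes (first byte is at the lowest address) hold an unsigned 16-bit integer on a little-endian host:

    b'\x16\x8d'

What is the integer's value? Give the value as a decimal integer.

Little-endian stores the least-significant byte at the lowest address.
Reassemble most-significant byte first: 8D 16 → 0x8D16.
0x8D16 = 36118.

36118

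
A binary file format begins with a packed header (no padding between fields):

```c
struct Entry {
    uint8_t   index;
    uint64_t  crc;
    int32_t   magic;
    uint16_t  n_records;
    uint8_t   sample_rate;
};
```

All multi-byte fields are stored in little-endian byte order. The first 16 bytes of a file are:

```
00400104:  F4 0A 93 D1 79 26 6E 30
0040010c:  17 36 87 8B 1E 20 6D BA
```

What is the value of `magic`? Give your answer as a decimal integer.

`magic` follows `index` (1 B), `crc` (8 B), so it starts at offset 1 + 8 = 9 and occupies 4 bytes.
Bytes at offsets 9..12: 36 87 8B 1E.
Little-endian stores the least-significant byte at the lowest address.
Reassemble most-significant byte first: 1E 8B 87 36 → 0x1E8B8736.
0x1E8B8736 = 512460598.

512460598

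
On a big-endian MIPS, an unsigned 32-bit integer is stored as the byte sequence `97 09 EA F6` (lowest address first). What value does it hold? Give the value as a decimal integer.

In big-endian order the high byte comes first in memory.
The bytes are already most-significant first: 0x9709EAF6.
0x9709EAF6 = 2534009590.

2534009590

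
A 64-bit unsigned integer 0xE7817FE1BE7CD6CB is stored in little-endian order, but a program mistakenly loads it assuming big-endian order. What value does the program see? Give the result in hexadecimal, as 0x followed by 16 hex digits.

Stored little-endian, the bytes at ascending addresses are CB D6 7C BE E1 7F 81 E7.
Read back as big-endian, the last byte is least significant, giving 0xCBD67CBEE17F81E7.

0xCBD67CBEE17F81E7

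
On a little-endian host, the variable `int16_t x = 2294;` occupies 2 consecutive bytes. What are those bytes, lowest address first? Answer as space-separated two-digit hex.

F6 08

2294 in hexadecimal, padded to 16 bits, is 0x08F6.
Split into bytes (most-significant first): 08 F6.
Little-endian: lowest address holds the least-significant byte.
So at ascending addresses the bytes are F6 08.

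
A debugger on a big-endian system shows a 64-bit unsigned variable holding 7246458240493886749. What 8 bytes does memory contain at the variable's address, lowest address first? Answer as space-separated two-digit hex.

64 90 97 60 58 57 1D 1D

7246458240493886749 in hexadecimal, padded to 64 bits, is 0x6490976058571D1D.
Split into bytes (most-significant first): 64 90 97 60 58 57 1D 1D.
Big-endian stores the most-significant byte at the lowest address.
So the memory order matches the most-significant-first order: 64 90 97 60 58 57 1D 1D.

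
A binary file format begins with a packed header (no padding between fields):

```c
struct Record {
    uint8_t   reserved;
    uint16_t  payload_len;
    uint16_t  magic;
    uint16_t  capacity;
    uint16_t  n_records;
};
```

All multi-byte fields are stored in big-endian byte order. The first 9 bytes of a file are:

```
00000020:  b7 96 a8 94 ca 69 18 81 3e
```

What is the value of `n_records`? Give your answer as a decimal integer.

`n_records` follows `reserved` (1 B), `payload_len` (2 B), `magic` (2 B), `capacity` (2 B), so it starts at offset 1 + 2 + 2 + 2 = 7 and occupies 2 bytes.
Bytes at offsets 7..8: 81 3E.
Big-endian stores the most-significant byte at the lowest address.
The bytes are already most-significant first: 0x813E.
0x813E = 33086.

33086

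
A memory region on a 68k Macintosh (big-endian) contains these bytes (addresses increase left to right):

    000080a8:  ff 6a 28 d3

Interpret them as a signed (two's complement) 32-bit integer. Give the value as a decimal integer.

Big-endian stores the most-significant byte at the lowest address.
The bytes are already most-significant first: 0xFF6A28D3.
Top bit is set, so as a signed 32-bit value this is 0xFF6A28D3 − 2^32 = -9819949.

-9819949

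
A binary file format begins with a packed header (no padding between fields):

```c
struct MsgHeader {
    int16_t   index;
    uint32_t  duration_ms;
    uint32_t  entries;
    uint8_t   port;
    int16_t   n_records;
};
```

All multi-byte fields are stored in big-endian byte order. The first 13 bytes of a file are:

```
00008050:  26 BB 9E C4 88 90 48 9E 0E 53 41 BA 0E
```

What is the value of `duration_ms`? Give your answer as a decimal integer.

`duration_ms` follows `index` (2 bytes), so it starts at byte offset 2 and occupies 4 bytes.
Bytes at offsets 2..5: 9E C4 88 90.
Big-endian stores the most-significant byte at the lowest address.
The bytes are already most-significant first: 0x9EC48890.
0x9EC48890 = 2663680144.

2663680144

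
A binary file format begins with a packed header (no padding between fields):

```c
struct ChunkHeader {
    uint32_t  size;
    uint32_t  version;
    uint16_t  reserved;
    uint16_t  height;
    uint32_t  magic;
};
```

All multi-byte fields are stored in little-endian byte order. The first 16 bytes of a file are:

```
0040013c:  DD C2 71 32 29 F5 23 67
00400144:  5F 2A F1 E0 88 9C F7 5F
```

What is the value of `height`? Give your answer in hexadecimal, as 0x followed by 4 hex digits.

0xE0F1

`height` follows `size` (4 B), `version` (4 B), `reserved` (2 B), so it starts at offset 4 + 4 + 2 = 10 and occupies 2 bytes.
Bytes at offsets 10..11: F1 E0.
Little-endian stores the least-significant byte at the lowest address.
Reassemble most-significant byte first: E0 F1 → 0xE0F1.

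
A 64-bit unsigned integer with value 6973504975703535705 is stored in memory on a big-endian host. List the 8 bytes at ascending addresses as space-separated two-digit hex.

6973504975703535705 in hexadecimal, padded to 64 bits, is 0x60C6DDD4043A7059.
Split into bytes (most-significant first): 60 C6 DD D4 04 3A 70 59.
Big-endian: lowest address holds the most-significant byte.
So the memory order matches the most-significant-first order: 60 C6 DD D4 04 3A 70 59.

60 C6 DD D4 04 3A 70 59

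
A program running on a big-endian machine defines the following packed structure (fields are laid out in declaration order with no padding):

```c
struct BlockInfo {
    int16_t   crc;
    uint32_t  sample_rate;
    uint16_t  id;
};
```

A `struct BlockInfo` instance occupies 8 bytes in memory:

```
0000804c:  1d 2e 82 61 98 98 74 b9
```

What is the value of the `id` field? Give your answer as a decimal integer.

29881

`id` follows `crc` (2 B), `sample_rate` (4 B), so it starts at offset 2 + 4 = 6 and occupies 2 bytes.
Bytes at offsets 6..7: 74 B9.
Big-endian: lowest address holds the most-significant byte.
The bytes are already most-significant first: 0x74B9.
0x74B9 = 29881.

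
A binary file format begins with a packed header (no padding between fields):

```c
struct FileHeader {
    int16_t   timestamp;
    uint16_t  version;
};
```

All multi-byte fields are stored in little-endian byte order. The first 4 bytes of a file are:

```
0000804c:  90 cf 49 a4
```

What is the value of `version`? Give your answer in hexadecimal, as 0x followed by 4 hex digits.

`version` follows `timestamp` (2 bytes), so it starts at byte offset 2 and occupies 2 bytes.
Bytes at offsets 2..3: 49 A4.
In little-endian order the low byte comes first in memory.
Reassemble most-significant byte first: A4 49 → 0xA449.

0xA449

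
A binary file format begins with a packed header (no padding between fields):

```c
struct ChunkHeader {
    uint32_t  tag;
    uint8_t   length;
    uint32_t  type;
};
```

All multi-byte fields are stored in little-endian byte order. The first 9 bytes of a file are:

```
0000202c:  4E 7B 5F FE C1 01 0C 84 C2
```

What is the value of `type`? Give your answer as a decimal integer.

`type` follows `tag` (4 B), `length` (1 B), so it starts at offset 4 + 1 = 5 and occupies 4 bytes.
Bytes at offsets 5..8: 01 0C 84 C2.
Little-endian stores the least-significant byte at the lowest address.
Reassemble most-significant byte first: C2 84 0C 01 → 0xC2840C01.
0xC2840C01 = 3263433729.

3263433729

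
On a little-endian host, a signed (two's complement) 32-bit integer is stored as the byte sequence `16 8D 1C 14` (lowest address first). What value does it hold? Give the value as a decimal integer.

337415446

Little-endian: lowest address holds the least-significant byte.
Reassemble most-significant byte first: 14 1C 8D 16 → 0x141C8D16.
0x141C8D16 = 337415446.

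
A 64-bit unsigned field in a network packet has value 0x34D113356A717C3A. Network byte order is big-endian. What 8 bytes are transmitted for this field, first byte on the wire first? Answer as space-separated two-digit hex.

Split into bytes (most-significant first): 34 D1 13 35 6A 71 7C 3A.
Big-endian: lowest address holds the most-significant byte.
So the memory order matches the most-significant-first order: 34 D1 13 35 6A 71 7C 3A.

34 D1 13 35 6A 71 7C 3A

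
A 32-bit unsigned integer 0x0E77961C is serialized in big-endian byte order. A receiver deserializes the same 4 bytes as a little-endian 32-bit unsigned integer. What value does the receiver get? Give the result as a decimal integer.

479622926

Stored big-endian, the bytes at ascending addresses are 0E 77 96 1C.
Read back as little-endian, the first byte is least significant, giving 0x1C96770E.
0x1C96770E = 479622926.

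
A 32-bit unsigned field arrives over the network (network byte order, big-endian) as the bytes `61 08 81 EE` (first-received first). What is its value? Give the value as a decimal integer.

In big-endian order the high byte comes first in memory.
The bytes are already most-significant first: 0x610881EE.
0x610881EE = 1627947502.

1627947502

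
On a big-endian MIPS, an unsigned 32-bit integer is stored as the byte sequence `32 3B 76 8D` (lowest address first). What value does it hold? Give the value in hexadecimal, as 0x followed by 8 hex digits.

In big-endian order the high byte comes first in memory.
The bytes are already most-significant first: 0x323B768D.

0x323B768D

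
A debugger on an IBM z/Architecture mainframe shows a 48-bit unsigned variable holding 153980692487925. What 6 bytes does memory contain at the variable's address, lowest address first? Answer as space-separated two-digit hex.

8C 0B 6C 7A 5E F5

153980692487925 in hexadecimal, padded to 48 bits, is 0x8C0B6C7A5EF5.
Split into bytes (most-significant first): 8C 0B 6C 7A 5E F5.
Big-endian: lowest address holds the most-significant byte.
So the memory order matches the most-significant-first order: 8C 0B 6C 7A 5E F5.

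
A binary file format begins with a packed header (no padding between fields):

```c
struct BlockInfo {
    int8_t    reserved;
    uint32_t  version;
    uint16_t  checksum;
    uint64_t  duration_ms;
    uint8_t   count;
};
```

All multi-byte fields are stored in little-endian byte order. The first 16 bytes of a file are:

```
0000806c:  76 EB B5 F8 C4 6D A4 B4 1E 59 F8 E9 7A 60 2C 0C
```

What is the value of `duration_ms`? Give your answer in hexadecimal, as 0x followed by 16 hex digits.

`duration_ms` follows `reserved` (1 B), `version` (4 B), `checksum` (2 B), so it starts at offset 1 + 4 + 2 = 7 and occupies 8 bytes.
Bytes at offsets 7..14: B4 1E 59 F8 E9 7A 60 2C.
Little-endian: lowest address holds the least-significant byte.
Reassemble most-significant byte first: 2C 60 7A E9 F8 59 1E B4 → 0x2C607AE9F8591EB4.

0x2C607AE9F8591EB4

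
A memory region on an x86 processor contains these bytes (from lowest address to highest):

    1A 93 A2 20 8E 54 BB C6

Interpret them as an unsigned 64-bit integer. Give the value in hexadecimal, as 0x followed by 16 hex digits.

0xC6BB548E20A2931A

In little-endian order the low byte comes first in memory.
Reassemble most-significant byte first: C6 BB 54 8E 20 A2 93 1A → 0xC6BB548E20A2931A.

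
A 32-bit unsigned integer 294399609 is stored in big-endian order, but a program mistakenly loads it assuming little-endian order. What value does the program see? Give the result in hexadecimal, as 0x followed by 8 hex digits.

294399609 in 32-bit hexadecimal is 0x118C2E79.
Stored big-endian, the bytes at ascending addresses are 11 8C 2E 79.
Read back as little-endian, the first byte is least significant, giving 0x792E8C11.

0x792E8C11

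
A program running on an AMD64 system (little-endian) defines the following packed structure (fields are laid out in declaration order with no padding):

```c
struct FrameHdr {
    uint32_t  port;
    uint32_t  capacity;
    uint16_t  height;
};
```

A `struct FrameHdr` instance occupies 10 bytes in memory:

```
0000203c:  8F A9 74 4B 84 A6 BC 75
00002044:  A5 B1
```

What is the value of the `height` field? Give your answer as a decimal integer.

45477

`height` follows `port` (4 B), `capacity` (4 B), so it starts at offset 4 + 4 = 8 and occupies 2 bytes.
Bytes at offsets 8..9: A5 B1.
In little-endian order the low byte comes first in memory.
Reassemble most-significant byte first: B1 A5 → 0xB1A5.
0xB1A5 = 45477.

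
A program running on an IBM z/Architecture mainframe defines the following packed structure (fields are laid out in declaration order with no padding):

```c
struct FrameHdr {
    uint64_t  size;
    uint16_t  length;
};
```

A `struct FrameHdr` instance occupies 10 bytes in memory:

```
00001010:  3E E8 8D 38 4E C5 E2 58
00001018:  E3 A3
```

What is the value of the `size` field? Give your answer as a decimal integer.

`size` is the first field, at byte offset 0, occupying 8 bytes.
Bytes at offsets 0..7: 3E E8 8D 38 4E C5 E2 58.
Big-endian: lowest address holds the most-significant byte.
The bytes are already most-significant first: 0x3EE88D384EC5E258.
0x3EE88D384EC5E258 = 4533028297927680600.

4533028297927680600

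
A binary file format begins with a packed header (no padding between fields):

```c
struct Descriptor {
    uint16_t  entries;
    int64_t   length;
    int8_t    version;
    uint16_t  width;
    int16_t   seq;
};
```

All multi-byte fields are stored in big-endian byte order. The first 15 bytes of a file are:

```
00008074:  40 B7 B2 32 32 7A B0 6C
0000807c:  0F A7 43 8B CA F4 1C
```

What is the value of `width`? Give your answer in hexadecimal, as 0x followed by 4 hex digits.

`width` follows `entries` (2 B), `length` (8 B), `version` (1 B), so it starts at offset 2 + 8 + 1 = 11 and occupies 2 bytes.
Bytes at offsets 11..12: 8B CA.
Big-endian stores the most-significant byte at the lowest address.
The bytes are already most-significant first: 0x8BCA.

0x8BCA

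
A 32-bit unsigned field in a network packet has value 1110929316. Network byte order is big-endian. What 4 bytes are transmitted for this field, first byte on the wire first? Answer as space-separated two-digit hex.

42 37 6F A4

1110929316 in hexadecimal, padded to 32 bits, is 0x42376FA4.
Split into bytes (most-significant first): 42 37 6F A4.
Big-endian: lowest address holds the most-significant byte.
So the memory order matches the most-significant-first order: 42 37 6F A4.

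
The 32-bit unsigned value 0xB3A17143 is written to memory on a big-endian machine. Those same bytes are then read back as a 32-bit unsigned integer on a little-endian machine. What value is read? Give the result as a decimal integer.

Stored big-endian, the bytes at ascending addresses are B3 A1 71 43.
Read back as little-endian, the first byte is least significant, giving 0x4371A1B3.
0x4371A1B3 = 1131520435.

1131520435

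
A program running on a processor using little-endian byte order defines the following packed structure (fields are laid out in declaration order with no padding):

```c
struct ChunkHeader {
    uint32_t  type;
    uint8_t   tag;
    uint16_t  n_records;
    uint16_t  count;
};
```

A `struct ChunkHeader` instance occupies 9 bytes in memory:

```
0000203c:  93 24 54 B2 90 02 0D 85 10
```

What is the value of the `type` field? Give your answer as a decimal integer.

`type` is the first field, at byte offset 0, occupying 4 bytes.
Bytes at offsets 0..3: 93 24 54 B2.
Little-endian: lowest address holds the least-significant byte.
Reassemble most-significant byte first: B2 54 24 93 → 0xB2542493.
0xB2542493 = 2991858835.

2991858835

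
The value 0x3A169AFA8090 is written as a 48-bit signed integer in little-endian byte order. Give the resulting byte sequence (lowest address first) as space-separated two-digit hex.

Split into bytes (most-significant first): 3A 16 9A FA 80 90.
In little-endian order the low byte comes first in memory.
So at ascending addresses the bytes are 90 80 FA 9A 16 3A.

90 80 FA 9A 16 3A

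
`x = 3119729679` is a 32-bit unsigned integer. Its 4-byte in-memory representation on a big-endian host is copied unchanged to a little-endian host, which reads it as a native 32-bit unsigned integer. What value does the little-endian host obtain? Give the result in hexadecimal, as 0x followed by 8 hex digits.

0x0F4CF3B9

3119729679 in 32-bit hexadecimal is 0xB9F34C0F.
Stored big-endian, the bytes at ascending addresses are B9 F3 4C 0F.
Read back as little-endian, the first byte is least significant, giving 0x0F4CF3B9.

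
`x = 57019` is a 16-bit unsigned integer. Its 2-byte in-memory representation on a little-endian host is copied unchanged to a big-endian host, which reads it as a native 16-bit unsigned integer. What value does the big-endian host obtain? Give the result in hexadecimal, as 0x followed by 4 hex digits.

57019 in 16-bit hexadecimal is 0xDEBB.
Stored little-endian, the bytes at ascending addresses are BB DE.
Read back as big-endian, the last byte is least significant, giving 0xBBDE.

0xBBDE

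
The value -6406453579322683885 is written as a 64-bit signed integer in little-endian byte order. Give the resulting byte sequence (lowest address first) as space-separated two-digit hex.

13 0E 71 96 69 B4 17 A7

Two's complement of -6406453579322683885 in 64 bits: 6406453579322683885 = 0x58E84B96698EF1ED; invert → 0xA717B46996710E12; add 1 → 0xA717B46996710E13.
Split into bytes (most-significant first): A7 17 B4 69 96 71 0E 13.
Little-endian stores the least-significant byte at the lowest address.
So at ascending addresses the bytes are 13 0E 71 96 69 B4 17 A7.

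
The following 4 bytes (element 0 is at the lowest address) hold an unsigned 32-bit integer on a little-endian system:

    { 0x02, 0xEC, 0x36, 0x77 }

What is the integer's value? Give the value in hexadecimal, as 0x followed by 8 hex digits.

0x7736EC02

Little-endian stores the least-significant byte at the lowest address.
Reassemble most-significant byte first: 77 36 EC 02 → 0x7736EC02.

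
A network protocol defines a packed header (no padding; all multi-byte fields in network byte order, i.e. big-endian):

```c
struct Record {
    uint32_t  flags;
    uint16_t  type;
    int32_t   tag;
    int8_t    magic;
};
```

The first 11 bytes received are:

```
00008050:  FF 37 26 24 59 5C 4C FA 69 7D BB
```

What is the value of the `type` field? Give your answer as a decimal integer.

`type` follows `flags` (4 bytes), so it starts at byte offset 4 and occupies 2 bytes.
Bytes at offsets 4..5: 59 5C.
In big-endian order the high byte comes first in memory.
The bytes are already most-significant first: 0x595C.
0x595C = 22876.

22876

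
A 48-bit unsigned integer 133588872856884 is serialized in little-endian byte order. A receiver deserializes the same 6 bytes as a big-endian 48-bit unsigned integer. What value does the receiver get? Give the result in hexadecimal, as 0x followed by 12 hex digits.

133588872856884 in 48-bit hexadecimal is 0x797F95500534.
Stored little-endian, the bytes at ascending addresses are 34 05 50 95 7F 79.
Read back as big-endian, the last byte is least significant, giving 0x340550957F79.

0x340550957F79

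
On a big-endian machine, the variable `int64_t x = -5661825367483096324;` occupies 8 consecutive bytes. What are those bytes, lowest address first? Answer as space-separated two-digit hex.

Two's complement of -5661825367483096324 in 64 bits: 5661825367483096324 = 0x4E92D82C91201D04; invert → 0xB16D27D36EDFE2FB; add 1 → 0xB16D27D36EDFE2FC.
Split into bytes (most-significant first): B1 6D 27 D3 6E DF E2 FC.
Big-endian stores the most-significant byte at the lowest address.
So the memory order matches the most-significant-first order: B1 6D 27 D3 6E DF E2 FC.

B1 6D 27 D3 6E DF E2 FC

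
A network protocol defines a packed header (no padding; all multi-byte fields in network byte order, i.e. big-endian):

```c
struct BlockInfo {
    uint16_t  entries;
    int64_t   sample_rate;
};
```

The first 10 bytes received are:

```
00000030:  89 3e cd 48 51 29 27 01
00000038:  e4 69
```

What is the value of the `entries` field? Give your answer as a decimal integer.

`entries` is the first field, at byte offset 0, occupying 2 bytes.
Bytes at offsets 0..1: 89 3E.
In big-endian order the high byte comes first in memory.
The bytes are already most-significant first: 0x893E.
0x893E = 35134.

35134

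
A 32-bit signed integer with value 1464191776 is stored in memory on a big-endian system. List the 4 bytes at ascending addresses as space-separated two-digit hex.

57 45 CB 20

1464191776 in hexadecimal, padded to 32 bits, is 0x5745CB20.
Split into bytes (most-significant first): 57 45 CB 20.
In big-endian order the high byte comes first in memory.
So the memory order matches the most-significant-first order: 57 45 CB 20.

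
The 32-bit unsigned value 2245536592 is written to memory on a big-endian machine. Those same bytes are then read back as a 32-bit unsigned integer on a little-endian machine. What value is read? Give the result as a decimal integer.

1345050757

2245536592 in 32-bit hexadecimal is 0x85D82B50.
Stored big-endian, the bytes at ascending addresses are 85 D8 2B 50.
Read back as little-endian, the first byte is least significant, giving 0x502BD885.
0x502BD885 = 1345050757.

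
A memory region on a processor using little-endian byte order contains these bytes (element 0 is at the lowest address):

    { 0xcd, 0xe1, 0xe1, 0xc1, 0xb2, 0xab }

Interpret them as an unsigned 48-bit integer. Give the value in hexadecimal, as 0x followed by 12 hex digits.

0xABB2C1E1E1CD

Little-endian: lowest address holds the least-significant byte.
Reassemble most-significant byte first: AB B2 C1 E1 E1 CD → 0xABB2C1E1E1CD.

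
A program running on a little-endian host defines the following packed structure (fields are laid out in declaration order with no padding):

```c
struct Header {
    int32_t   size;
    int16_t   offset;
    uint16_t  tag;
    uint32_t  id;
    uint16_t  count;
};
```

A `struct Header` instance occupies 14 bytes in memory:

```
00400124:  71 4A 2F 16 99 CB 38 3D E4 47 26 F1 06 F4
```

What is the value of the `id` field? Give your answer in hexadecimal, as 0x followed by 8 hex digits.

0xF12647E4

`id` follows `size` (4 B), `offset` (2 B), `tag` (2 B), so it starts at offset 4 + 2 + 2 = 8 and occupies 4 bytes.
Bytes at offsets 8..11: E4 47 26 F1.
Little-endian stores the least-significant byte at the lowest address.
Reassemble most-significant byte first: F1 26 47 E4 → 0xF12647E4.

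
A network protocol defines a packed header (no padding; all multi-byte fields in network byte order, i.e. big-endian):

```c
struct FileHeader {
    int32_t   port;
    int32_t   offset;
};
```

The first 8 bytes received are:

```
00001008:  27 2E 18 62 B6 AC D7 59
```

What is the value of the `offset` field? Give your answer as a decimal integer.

`offset` follows `port` (4 bytes), so it starts at byte offset 4 and occupies 4 bytes.
Bytes at offsets 4..7: B6 AC D7 59.
Big-endian stores the most-significant byte at the lowest address.
The bytes are already most-significant first: 0xB6ACD759.
Top bit is set, so as a signed 32-bit value this is 0xB6ACD759 − 2^32 = -1230186663.

-1230186663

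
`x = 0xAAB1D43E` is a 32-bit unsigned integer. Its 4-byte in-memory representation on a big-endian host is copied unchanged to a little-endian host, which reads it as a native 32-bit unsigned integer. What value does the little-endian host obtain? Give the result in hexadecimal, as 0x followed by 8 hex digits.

0x3ED4B1AA

Stored big-endian, the bytes at ascending addresses are AA B1 D4 3E.
Read back as little-endian, the first byte is least significant, giving 0x3ED4B1AA.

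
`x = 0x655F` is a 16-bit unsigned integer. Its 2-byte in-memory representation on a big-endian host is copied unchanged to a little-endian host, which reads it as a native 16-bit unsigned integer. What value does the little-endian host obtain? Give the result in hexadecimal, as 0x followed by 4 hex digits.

Stored big-endian, the bytes at ascending addresses are 65 5F.
Read back as little-endian, the first byte is least significant, giving 0x5F65.

0x5F65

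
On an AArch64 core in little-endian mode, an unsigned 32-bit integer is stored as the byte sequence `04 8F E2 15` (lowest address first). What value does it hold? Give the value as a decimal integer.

367169284

In little-endian order the low byte comes first in memory.
Reassemble most-significant byte first: 15 E2 8F 04 → 0x15E28F04.
0x15E28F04 = 367169284.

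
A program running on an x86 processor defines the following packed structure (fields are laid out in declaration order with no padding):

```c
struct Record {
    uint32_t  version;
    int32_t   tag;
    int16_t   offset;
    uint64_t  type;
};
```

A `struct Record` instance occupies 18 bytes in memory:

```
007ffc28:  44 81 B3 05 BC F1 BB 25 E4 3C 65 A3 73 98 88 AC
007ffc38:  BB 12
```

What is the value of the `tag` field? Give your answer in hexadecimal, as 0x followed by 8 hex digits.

0x25BBF1BC

`tag` follows `version` (4 bytes), so it starts at byte offset 4 and occupies 4 bytes.
Bytes at offsets 4..7: BC F1 BB 25.
Little-endian stores the least-significant byte at the lowest address.
Reassemble most-significant byte first: 25 BB F1 BC → 0x25BBF1BC.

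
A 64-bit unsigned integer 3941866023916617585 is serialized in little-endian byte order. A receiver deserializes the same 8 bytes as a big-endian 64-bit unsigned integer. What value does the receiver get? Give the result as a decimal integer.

8160447256622969910

3941866023916617585 in 64-bit hexadecimal is 0x36B452438BBB3F71.
Stored little-endian, the bytes at ascending addresses are 71 3F BB 8B 43 52 B4 36.
Read back as big-endian, the last byte is least significant, giving 0x713FBB8B4352B436.
0x713FBB8B4352B436 = 8160447256622969910.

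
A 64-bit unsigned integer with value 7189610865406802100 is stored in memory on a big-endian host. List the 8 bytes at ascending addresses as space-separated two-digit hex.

7189610865406802100 in hexadecimal, padded to 64 bits, is 0x63C6A0FD69DC78B4.
Split into bytes (most-significant first): 63 C6 A0 FD 69 DC 78 B4.
Big-endian stores the most-significant byte at the lowest address.
So the memory order matches the most-significant-first order: 63 C6 A0 FD 69 DC 78 B4.

63 C6 A0 FD 69 DC 78 B4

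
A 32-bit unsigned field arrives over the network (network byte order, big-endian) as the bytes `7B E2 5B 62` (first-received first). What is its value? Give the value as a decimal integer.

2078432098

Big-endian stores the most-significant byte at the lowest address.
The bytes are already most-significant first: 0x7BE25B62.
0x7BE25B62 = 2078432098.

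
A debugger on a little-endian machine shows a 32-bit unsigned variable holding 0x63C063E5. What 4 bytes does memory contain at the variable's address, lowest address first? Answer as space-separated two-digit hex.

E5 63 C0 63

Split into bytes (most-significant first): 63 C0 63 E5.
Little-endian: lowest address holds the least-significant byte.
So at ascending addresses the bytes are E5 63 C0 63.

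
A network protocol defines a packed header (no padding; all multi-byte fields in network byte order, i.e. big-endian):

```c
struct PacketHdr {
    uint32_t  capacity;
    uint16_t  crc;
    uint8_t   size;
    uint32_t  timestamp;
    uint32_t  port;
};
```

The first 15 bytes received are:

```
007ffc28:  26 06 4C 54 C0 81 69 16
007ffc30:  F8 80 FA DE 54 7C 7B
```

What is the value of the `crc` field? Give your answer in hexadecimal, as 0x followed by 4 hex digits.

`crc` follows `capacity` (4 bytes), so it starts at byte offset 4 and occupies 2 bytes.
Bytes at offsets 4..5: C0 81.
Big-endian stores the most-significant byte at the lowest address.
The bytes are already most-significant first: 0xC081.

0xC081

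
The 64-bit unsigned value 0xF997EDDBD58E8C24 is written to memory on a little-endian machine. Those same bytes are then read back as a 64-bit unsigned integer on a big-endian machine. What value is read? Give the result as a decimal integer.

2633636931273857017

Stored little-endian, the bytes at ascending addresses are 24 8C 8E D5 DB ED 97 F9.
Read back as big-endian, the last byte is least significant, giving 0x248C8ED5DBED97F9.
0x248C8ED5DBED97F9 = 2633636931273857017.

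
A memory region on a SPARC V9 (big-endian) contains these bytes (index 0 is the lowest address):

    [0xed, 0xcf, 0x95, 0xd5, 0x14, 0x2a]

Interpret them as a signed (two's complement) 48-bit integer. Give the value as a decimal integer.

-19999148927958

Big-endian stores the most-significant byte at the lowest address.
The bytes are already most-significant first: 0xEDCF95D5142A.
Top bit is set, so as a signed 48-bit value this is 0xEDCF95D5142A − 2^48 = -19999148927958.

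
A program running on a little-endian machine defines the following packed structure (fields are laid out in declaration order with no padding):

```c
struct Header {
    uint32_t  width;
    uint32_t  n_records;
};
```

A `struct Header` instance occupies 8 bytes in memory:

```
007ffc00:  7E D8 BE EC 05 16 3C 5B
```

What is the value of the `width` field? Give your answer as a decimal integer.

3971930238

`width` is the first field, at byte offset 0, occupying 4 bytes.
Bytes at offsets 0..3: 7E D8 BE EC.
Little-endian: lowest address holds the least-significant byte.
Reassemble most-significant byte first: EC BE D8 7E → 0xECBED87E.
0xECBED87E = 3971930238.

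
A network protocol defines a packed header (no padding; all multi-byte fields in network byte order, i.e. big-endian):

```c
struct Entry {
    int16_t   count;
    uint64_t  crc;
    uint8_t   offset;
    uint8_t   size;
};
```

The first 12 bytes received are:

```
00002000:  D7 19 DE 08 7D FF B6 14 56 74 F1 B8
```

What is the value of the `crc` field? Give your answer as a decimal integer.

15999176213458605684

`crc` follows `count` (2 bytes), so it starts at byte offset 2 and occupies 8 bytes.
Bytes at offsets 2..9: DE 08 7D FF B6 14 56 74.
Big-endian: lowest address holds the most-significant byte.
The bytes are already most-significant first: 0xDE087DFFB6145674.
0xDE087DFFB6145674 = 15999176213458605684.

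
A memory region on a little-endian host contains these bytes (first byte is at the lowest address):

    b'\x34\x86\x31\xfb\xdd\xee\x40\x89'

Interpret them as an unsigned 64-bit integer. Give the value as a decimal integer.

9890167418875119156

Little-endian stores the least-significant byte at the lowest address.
Reassemble most-significant byte first: 89 40 EE DD FB 31 86 34 → 0x8940EEDDFB318634.
0x8940EEDDFB318634 = 9890167418875119156.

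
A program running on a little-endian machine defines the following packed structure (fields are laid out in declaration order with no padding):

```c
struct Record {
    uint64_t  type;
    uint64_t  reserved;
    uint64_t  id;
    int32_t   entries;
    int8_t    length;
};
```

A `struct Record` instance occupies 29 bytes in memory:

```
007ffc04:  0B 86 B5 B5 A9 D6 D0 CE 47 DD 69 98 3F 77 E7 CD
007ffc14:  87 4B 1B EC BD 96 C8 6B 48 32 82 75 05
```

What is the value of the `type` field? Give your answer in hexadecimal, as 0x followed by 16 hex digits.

`type` is the first field, at byte offset 0, occupying 8 bytes.
Bytes at offsets 0..7: 0B 86 B5 B5 A9 D6 D0 CE.
Little-endian: lowest address holds the least-significant byte.
Reassemble most-significant byte first: CE D0 D6 A9 B5 B5 86 0B → 0xCED0D6A9B5B5860B.

0xCED0D6A9B5B5860B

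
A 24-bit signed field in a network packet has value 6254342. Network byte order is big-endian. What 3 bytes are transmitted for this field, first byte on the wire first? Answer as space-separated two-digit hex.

5F 6F 06

6254342 in hexadecimal, padded to 24 bits, is 0x5F6F06.
Split into bytes (most-significant first): 5F 6F 06.
In big-endian order the high byte comes first in memory.
So the memory order matches the most-significant-first order: 5F 6F 06.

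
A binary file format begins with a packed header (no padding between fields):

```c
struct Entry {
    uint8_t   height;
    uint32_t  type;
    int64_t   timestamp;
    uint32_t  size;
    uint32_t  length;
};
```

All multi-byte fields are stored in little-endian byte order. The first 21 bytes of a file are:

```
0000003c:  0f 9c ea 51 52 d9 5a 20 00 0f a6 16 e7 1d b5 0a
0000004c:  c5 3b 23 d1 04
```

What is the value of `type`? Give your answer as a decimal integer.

1381100188

`type` follows `height` (1 byte), so it starts at byte offset 1 and occupies 4 bytes.
Bytes at offsets 1..4: 9C EA 51 52.
Little-endian: lowest address holds the least-significant byte.
Reassemble most-significant byte first: 52 51 EA 9C → 0x5251EA9C.
0x5251EA9C = 1381100188.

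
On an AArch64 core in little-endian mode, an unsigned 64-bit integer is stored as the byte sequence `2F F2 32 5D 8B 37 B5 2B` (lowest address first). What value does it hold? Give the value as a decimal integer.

Little-endian: lowest address holds the least-significant byte.
Reassemble most-significant byte first: 2B B5 37 8B 5D 32 F2 2F → 0x2BB5378B5D32F22F.
0x2BB5378B5D32F22F = 3149484586119131695.

3149484586119131695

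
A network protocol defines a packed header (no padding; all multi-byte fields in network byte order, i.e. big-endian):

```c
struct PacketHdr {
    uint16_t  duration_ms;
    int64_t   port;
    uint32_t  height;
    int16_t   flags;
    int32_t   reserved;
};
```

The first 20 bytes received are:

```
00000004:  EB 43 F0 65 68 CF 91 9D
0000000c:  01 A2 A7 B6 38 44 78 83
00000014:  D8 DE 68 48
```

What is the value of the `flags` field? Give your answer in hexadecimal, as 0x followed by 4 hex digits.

`flags` follows `duration_ms` (2 B), `port` (8 B), `height` (4 B), so it starts at offset 2 + 8 + 4 = 14 and occupies 2 bytes.
Bytes at offsets 14..15: 78 83.
Big-endian stores the most-significant byte at the lowest address.
The bytes are already most-significant first: 0x7883.

0x7883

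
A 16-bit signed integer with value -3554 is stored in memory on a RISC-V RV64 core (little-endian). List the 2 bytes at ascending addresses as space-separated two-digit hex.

Two's complement of -3554 in 16 bits: 3554 = 0x0DE2; invert → 0xF21D; add 1 → 0xF21E.
Split into bytes (most-significant first): F2 1E.
In little-endian order the low byte comes first in memory.
So at ascending addresses the bytes are 1E F2.

1E F2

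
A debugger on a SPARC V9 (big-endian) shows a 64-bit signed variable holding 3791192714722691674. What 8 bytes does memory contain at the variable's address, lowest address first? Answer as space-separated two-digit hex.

3791192714722691674 in hexadecimal, padded to 64 bits, is 0x349D05AFFC184A5A.
Split into bytes (most-significant first): 34 9D 05 AF FC 18 4A 5A.
Big-endian stores the most-significant byte at the lowest address.
So the memory order matches the most-significant-first order: 34 9D 05 AF FC 18 4A 5A.

34 9D 05 AF FC 18 4A 5A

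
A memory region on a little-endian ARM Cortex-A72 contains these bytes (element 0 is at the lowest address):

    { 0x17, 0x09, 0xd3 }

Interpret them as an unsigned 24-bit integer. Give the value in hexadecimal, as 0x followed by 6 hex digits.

Little-endian stores the least-significant byte at the lowest address.
Reassemble most-significant byte first: D3 09 17 → 0xD30917.

0xD30917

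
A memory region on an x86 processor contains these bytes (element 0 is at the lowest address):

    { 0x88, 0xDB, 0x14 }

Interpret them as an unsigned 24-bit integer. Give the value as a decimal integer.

1366920

In little-endian order the low byte comes first in memory.
Reassemble most-significant byte first: 14 DB 88 → 0x14DB88.
0x14DB88 = 1366920.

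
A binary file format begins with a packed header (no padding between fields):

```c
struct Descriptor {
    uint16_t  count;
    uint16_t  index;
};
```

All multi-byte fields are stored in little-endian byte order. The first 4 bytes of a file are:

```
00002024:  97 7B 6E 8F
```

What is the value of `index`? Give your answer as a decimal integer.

36718

`index` follows `count` (2 bytes), so it starts at byte offset 2 and occupies 2 bytes.
Bytes at offsets 2..3: 6E 8F.
Little-endian stores the least-significant byte at the lowest address.
Reassemble most-significant byte first: 8F 6E → 0x8F6E.
0x8F6E = 36718.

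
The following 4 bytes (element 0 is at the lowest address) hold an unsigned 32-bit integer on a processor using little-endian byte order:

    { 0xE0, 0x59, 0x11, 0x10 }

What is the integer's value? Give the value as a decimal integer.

269572576

Little-endian: lowest address holds the least-significant byte.
Reassemble most-significant byte first: 10 11 59 E0 → 0x101159E0.
0x101159E0 = 269572576.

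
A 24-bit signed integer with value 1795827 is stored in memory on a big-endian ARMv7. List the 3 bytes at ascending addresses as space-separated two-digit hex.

1B 66 F3

1795827 in hexadecimal, padded to 24 bits, is 0x1B66F3.
Split into bytes (most-significant first): 1B 66 F3.
Big-endian stores the most-significant byte at the lowest address.
So the memory order matches the most-significant-first order: 1B 66 F3.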